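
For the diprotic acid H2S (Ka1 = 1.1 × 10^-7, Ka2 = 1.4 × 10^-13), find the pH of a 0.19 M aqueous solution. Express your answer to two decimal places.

pH = 3.84

Since Ka1 ≫ Ka2, the first ionization dominates [H+].
Ka1 = x²/(0.19 − x) = 1.1 × 10^-7
x ≈ √(1.1 × 10^-7 × 0.19) = 1.45 × 10^-4 M
pH = −log(1.45 × 10^-4) = 3.84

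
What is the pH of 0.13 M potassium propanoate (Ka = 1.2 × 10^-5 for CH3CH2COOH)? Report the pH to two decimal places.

CH3CH2COO- is the conjugate base of the weak acid CH3CH2COOH.
Kb = Kw/Ka = 1.0×10^-14 / 1.2 × 10^-5 = 8.33 × 10^-10
Kb = [OH-]²/(0.13 − [OH-]) = 8.33 × 10^-10
Assume [OH-] ≪ 0.13: [OH-] ≈ √(8.33 × 10^-10 × 0.13) = 1.04 × 10^-5 M
([OH-]/C₀ = 0.008% < 5%, so the approximation holds.)
pOH = −log(1.04 × 10^-5) = 4.98; pH = 14.00 − 4.98 = 9.02

pH = 9.02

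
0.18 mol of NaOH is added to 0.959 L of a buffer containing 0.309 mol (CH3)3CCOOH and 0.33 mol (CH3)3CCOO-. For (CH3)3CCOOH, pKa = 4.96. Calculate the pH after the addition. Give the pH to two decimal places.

After neutralization: n((CH3)3CCOOH) = 0.129 mol, n((CH3)3CCOO-) = 0.51 mol.
pH = pKa + log([A⁻]/[HA]) = 4.96 + log(0.51/0.129) = 4.96 +0.597

pH = 5.56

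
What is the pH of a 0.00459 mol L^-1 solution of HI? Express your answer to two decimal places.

pH = 2.34

HI is a strong acid and dissociates completely, so [H+] = 0.00459 M.
pH = -log(0.00459) = 2.34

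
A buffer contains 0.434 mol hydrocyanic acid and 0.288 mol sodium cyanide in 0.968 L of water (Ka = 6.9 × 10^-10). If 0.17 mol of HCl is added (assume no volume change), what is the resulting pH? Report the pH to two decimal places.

pH = 8.45

After neutralization: n(HCN) = 0.604 mol, n(CN-) = 0.118 mol.
pKa = −log(6.9 × 10^-10) = 9.161
Henderson–Hasselbalch with mole ratio 0.118/0.604: pH = 9.161 + (-0.709)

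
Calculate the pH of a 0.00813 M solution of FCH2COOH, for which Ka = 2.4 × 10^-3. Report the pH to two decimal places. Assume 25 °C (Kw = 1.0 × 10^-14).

FCH2COOH ⇌ FCH2COO- + H+
Ka = x²/(0.00813 − x) = 2.4 × 10^-3
Here C₀/Ka ≈ 3.39, so the small-x approximation fails. Use the quadratic:
x = (−Ka + √(Ka² + 4·Ka·C₀))/2 = 3.38 × 10^-3 M
pH = −log(3.38 × 10^-3) = 2.47

pH = 2.47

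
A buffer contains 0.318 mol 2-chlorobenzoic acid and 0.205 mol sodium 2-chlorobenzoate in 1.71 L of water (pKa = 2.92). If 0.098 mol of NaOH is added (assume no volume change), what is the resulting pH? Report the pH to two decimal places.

OH- converts ClC6H4COOH to ClC6H4COO-: ClC6H4COOH → 0.22 mol, ClC6H4COO- → 0.303 mol.
Henderson–Hasselbalch with mole ratio 0.303/0.22: pH = 2.92 + (+0.139)

pH = 3.06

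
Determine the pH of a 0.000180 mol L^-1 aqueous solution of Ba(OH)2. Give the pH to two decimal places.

pH = 10.56

Ba(OH)2 is a strong base (each formula unit releases 2 OH-); [OH-] = 0.00036 M.
pOH = -log(0.00036) = 3.44
pH = 14.00 - 3.44 = 10.56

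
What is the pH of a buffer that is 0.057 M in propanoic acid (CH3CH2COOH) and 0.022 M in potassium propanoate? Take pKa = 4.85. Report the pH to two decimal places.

Using pH = pKa + log([base]/[acid]) with [base]/[acid] = 0.022/0.057:
pH = 4.85 + (-0.413) = 4.44

pH = 4.44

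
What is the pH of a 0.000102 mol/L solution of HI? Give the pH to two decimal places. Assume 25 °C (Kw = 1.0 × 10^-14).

HI is a strong acid and dissociates completely, so [H+] = 0.000102 M.
pH = -log(0.000102) = 3.99

pH = 3.99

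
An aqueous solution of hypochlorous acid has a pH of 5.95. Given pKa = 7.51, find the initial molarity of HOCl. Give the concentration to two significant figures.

[H+] = 10^(-5.95) = 1.12 × 10^-6 M = x
Ka = 10^(−7.51) = 3.09 × 10^-8
Ka = x²/(C₀ − x) ⇒ C₀ = x + x²/Ka
C₀ = 1.12 × 10^-6 + (1.12 × 10^-6)²/(3.09 × 10^-8) = 4.17 × 10^-5 M

C₀ = 4.2 × 10^-5 M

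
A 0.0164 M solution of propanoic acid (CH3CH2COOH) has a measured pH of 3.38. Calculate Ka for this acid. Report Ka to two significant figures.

[H+] = 10^(-3.38) = 4.17 × 10^-4 M
At equilibrium [HA] = 0.0164 − 4.17 × 10^-4 = 1.60 × 10^-2 M
Ka = [H+][A-]/[HA] = (4.17 × 10^-4)² / 1.60 × 10^-2 = 1.1 × 10^-5

Ka = 1.1 × 10^-5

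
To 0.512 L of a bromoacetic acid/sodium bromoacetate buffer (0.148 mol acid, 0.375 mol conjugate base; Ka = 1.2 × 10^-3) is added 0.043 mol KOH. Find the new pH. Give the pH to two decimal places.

OH- converts BrCH2COOH to BrCH2COO-: BrCH2COOH → 0.105 mol, BrCH2COO- → 0.418 mol.
pKa = −log(1.2 × 10^-3) = 2.921
pH = pKa + log(n_BrCH2COO-/n_BrCH2COOH) = 2.921 + log(0.418/0.105) = 2.921 + (+0.600)

pH = 3.52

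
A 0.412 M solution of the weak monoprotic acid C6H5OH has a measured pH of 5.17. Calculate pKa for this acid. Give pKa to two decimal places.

[H+] = 10^(-5.17) = 6.76 × 10^-6 M
At equilibrium [HA] = 0.412 − 6.76 × 10^-6 = 4.12 × 10^-1 M
Ka = [H+][A-]/[HA] = (6.76 × 10^-6)² / 4.12 × 10^-1 = 1.11 × 10^-10
pKa = -log(1.11 × 10^-10) = 9.95

pKa = 9.95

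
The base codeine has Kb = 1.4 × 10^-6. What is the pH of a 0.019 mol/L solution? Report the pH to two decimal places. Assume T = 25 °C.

pH = 10.21

C18H21NO3 + H2O ⇌ C18H22NO3+ + OH-
Kb = [OH-]²/(0.019 − [OH-]) = 1.4 × 10^-6
Assume [OH-] ≪ 0.019: [OH-] ≈ √(1.4 × 10^-6 × 0.019) = 1.63 × 10^-4 M
([OH-]/C₀ = 0.86% < 5%, so the approximation holds.)
pOH = −log(1.63 × 10^-4) = 3.79; pH = 14.00 − 3.79 = 10.21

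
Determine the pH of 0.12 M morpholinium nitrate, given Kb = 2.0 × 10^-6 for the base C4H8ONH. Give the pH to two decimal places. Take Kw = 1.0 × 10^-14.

C4H8ONH2+ is the conjugate acid of the weak base C4H8ONH.
Ka = Kw/Kb = 1.0×10^-14 / 2.0 × 10^-6 = 5.00 × 10^-9
Ka = [H+]²/(0.12 − [H+]) = 5.00 × 10^-9
Assume [H+] ≪ 0.12: [H+] ≈ √(5.00 × 10^-9 × 0.12) = 2.45 × 10^-5 M
Check: 0.02% ionized — well under 5%, approximation valid.
pH = −log[H+] = −log(2.45 × 10^-5) = 4.61

pH = 4.61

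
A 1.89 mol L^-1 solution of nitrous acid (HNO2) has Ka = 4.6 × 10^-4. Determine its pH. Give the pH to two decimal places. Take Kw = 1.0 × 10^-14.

HNO2 ⇌ NO2- + H+
From the ICE table, Ka = x²/(1.89 − x) = 4.6 × 10^-4.
Since Ka ≪ C₀, x ≈ √(Ka·C₀) = 2.95 × 10^-2 M.
pH = −log[H+] = −log(2.95 × 10^-2) = 1.53

pH = 1.53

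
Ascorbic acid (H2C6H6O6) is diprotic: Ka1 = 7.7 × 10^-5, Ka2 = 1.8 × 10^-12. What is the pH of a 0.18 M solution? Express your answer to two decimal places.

Since Ka1 ≫ Ka2, the first ionization dominates [H+].
Ka1 = x²/(0.18 − x) = 7.7 × 10^-5
x ≈ √(7.7 × 10^-5 × 0.18) = 3.72 × 10^-3 M
pH = −log(3.72 × 10^-3) = 2.43

pH = 2.43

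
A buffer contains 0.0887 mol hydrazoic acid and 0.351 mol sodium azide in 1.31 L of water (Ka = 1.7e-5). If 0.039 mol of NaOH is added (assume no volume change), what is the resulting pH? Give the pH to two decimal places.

pH = 5.66

OH- converts HN3 to N3-: HN3 → 0.0497 mol, N3- → 0.39 mol.
pKa = −log(1.7 × 10^-5) = 4.770
pH = pKa + log([A⁻]/[HA]) = 4.770 + log(0.39/0.0497) = 4.770 +0.895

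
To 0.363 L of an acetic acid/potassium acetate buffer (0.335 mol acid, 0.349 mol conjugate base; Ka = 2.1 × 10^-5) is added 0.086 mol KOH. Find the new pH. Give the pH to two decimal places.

pH = 4.92

OH- converts CH3COOH to CH3COO-: CH3COOH → 0.249 mol, CH3COO- → 0.435 mol.
pKa = −log(2.1 × 10^-5) = 4.678
pH = pKa + log(n_CH3COO-/n_CH3COOH) = 4.678 + log(0.435/0.249) = 4.678 + (+0.242)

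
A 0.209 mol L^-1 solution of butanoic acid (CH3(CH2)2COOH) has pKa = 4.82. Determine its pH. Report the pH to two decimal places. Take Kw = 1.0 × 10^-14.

CH3(CH2)2COOH ⇌ CH3(CH2)2COO- + H+
Ka = 10^(−4.82) = 1.51 × 10^-5
From the ICE table, Ka = [H+]²/(0.209 − [H+]) = 1.51 × 10^-5.
Neglecting [H+] in the denominator: [H+] = √(1.51 × 10^-5 × 0.209) = 1.78 × 10^-3 M
pH = −log(1.78 × 10^-3) = 2.75

pH = 2.75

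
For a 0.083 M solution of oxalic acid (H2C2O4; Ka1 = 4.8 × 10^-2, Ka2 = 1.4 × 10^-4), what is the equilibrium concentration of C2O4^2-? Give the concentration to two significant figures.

First ionization gives [H+] ≈ [HC2O4-] = 4.35 × 10^-2 M.
Second step: Ka2 = [H+][C2O4^2-]/[HC2O4-] ≈ [C2O4^2-] (since [H+] ≈ [HC2O4-]).
So [C2O4^2-] ≈ Ka2.

1.4 × 10^-4 M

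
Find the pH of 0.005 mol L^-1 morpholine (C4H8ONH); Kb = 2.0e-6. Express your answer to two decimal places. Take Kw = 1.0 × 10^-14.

C4H8ONH + H2O ⇌ C4H8ONH2+ + OH-
Let x = [OH-] at equilibrium. Kb = x²/(0.005 − x).
Neglecting x in the denominator: x = √(2.0 × 10^-6 × 0.005) = 1.00 × 10^-4 M
Check: 2% ionized — well under 5%, approximation valid.
pOH = −log(1.00 × 10^-4) = 4.00; pH = 14.00 − 4.00 = 10.00

pH = 10.00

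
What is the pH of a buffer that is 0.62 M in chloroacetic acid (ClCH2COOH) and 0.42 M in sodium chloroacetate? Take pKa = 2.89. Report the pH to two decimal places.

pH = 2.72

Henderson–Hasselbalch: pH = pKa + log([ClCH2COO-]/[ClCH2COOH]) = 2.89 + log(0.42/0.62)
pH = 2.89 + (-0.169) = 2.72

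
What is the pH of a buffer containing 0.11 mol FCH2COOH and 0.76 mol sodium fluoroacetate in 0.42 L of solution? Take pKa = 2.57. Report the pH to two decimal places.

pH = pKa + log([A⁻]/[HA]) = 2.57 + log(0.76/0.11)
pH = 2.57 + (+0.839) = 3.41

pH = 3.41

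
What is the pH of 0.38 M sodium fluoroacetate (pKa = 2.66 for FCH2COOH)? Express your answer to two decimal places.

FCH2COO- is the conjugate base of the weak acid FCH2COOH.
Ka = 10^(−2.66) = 2.19 × 10^-3
Kb = Kw/Ka = 1.0×10^-14 / 2.19 × 10^-3 = 4.57 × 10^-12
Kb = x²/(0.38 − x) = 4.57 × 10^-12
Since Kb ≪ C₀, x ≈ √(Kb·C₀) = 1.32 × 10^-6 M.
(x/C₀ = 0.00035% < 5%, so the approximation holds.)
pOH = 5.88, so pH = 14.00 − pOH = 8.12

pH = 8.12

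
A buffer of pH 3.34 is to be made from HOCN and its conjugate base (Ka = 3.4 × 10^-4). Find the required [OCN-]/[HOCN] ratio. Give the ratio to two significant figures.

ratio = 0.74

pKa = -log(3.4 × 10^-4) = 3.469
pH = pKa + log(r) ⇒ log(r) = 3.34 − 3.469 = -0.129
r = [OCN-]/[HOCN] = 10^(-0.129) = 0.743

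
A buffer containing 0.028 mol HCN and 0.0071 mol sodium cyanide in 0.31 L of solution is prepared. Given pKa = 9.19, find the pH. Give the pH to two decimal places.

Using pH = pKa + log([base]/[acid]) with [base]/[acid] = 0.0071/0.028:
pH = 9.19 + (-0.596) = 8.59

pH = 8.59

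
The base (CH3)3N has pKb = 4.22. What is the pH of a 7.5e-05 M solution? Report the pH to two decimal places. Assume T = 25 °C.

(CH3)3N + H2O ⇌ (CH3)3NH+ + OH-
Kb = 10^(−4.22) = 6.03 × 10^-5
Let x = [OH-] at equilibrium. Kb = x²/(7.5e-05 − x).
Here C₀/Kb ≈ 1.24, so the small-x approximation fails. Use the quadratic:
x = (−Kb + √(Kb² + 4·Kb·C₀))/2 = 4.35 × 10^-5 M
pOH = −log(4.35 × 10^-5) = 4.36; pH = 14.00 − 4.36 = 9.64

pH = 9.64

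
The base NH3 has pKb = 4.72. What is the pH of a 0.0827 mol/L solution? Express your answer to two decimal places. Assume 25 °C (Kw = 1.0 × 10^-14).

NH3 + H2O ⇌ NH4+ + OH-
Kb = 10^(−4.72) = 1.91 × 10^-5
Kb = [OH-]²/(0.0827 − [OH-]) = 1.91 × 10^-5
Assume [OH-] ≪ 0.0827: [OH-] ≈ √(1.91 × 10^-5 × 0.0827) = 1.26 × 10^-3 M
Check: 1.5% ionized — well under 5%, approximation valid.
pOH = −log(1.26 × 10^-3) = 2.90; pH = 14.00 − 2.90 = 11.10

pH = 11.10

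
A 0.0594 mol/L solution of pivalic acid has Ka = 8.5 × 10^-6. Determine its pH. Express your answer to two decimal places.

pH = 3.15

(CH3)3CCOOH ⇌ (CH3)3CCOO- + H+
Ka = [H+]²/(0.0594 − [H+]) = 8.5 × 10^-6
Since Ka ≪ C₀, [H+] ≈ √(Ka·C₀) = 7.11 × 10^-4 M.
pH = −log(7.11 × 10^-4) = 3.15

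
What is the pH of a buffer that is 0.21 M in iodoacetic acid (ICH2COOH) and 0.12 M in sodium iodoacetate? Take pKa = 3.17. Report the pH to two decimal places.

pH = 2.93

Henderson–Hasselbalch: pH = pKa + log([ICH2COO-]/[ICH2COOH]) = 3.17 + log(0.12/0.21)
pH = 3.17 + (-0.243) = 2.93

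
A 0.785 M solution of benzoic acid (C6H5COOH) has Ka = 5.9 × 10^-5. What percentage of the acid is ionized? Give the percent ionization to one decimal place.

0.9%

C6H5COOH ⇌ C6H5COO- + H+; let x = [H+] at equilibrium.
x ≈ √(Ka·C₀) = √(5.9 × 10^-5 × 0.785) = 6.81 × 10^-3 M
% ionization = x/C₀ × 100% = 6.81 × 10^-3/0.785 × 100% = 0.9%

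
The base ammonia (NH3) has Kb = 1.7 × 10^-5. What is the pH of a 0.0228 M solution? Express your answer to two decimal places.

NH3 + H2O ⇌ NH4+ + OH-
Kb = [OH-]²/(0.0228 − [OH-]) = 1.7 × 10^-5
Assume [OH-] ≪ 0.0228: [OH-] ≈ √(1.7 × 10^-5 × 0.0228) = 6.23 × 10^-4 M
pOH = 3.21, so pH = 14.00 − pOH = 10.79

pH = 10.79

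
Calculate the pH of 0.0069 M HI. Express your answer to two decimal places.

pH = 2.16

HI is a strong acid and dissociates completely, so [H+] = 0.0069 M.
pH = -log(0.0069) = 2.16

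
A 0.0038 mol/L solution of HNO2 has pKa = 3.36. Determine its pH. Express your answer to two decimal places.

pH = 2.96

HNO2 ⇌ NO2- + H+
Ka = 10^(−3.36) = 4.37 × 10^-4
From the ICE table, Ka = [H+]²/(0.0038 − [H+]) = 4.37 × 10^-4.
Here C₀/Ka ≈ 8.7, so the small-[H+] approximation fails. Use the quadratic:
[H+] = (−Ka + √(Ka² + 4·Ka·C₀))/2 = 1.09 × 10^-3 M
pH = −log(1.09 × 10^-3) = 2.96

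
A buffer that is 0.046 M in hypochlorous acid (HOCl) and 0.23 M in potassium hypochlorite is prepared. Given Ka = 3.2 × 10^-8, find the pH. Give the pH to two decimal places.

pKa = −log(3.2 × 10^-8) = 7.495
pH = pKa + log([A⁻]/[HA]) = 7.495 + log(0.23/0.046)
pH = 7.495 + (+0.699) = 8.19

pH = 8.19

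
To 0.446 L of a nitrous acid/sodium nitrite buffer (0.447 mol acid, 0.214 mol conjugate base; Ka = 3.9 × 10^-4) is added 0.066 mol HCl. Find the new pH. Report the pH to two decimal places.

pH = 2.87

After neutralization: n(HNO2) = 0.513 mol, n(NO2-) = 0.148 mol.
pKa = −log(3.9 × 10^-4) = 3.409
Henderson–Hasselbalch with mole ratio 0.148/0.513: pH = 3.409 + (-0.540)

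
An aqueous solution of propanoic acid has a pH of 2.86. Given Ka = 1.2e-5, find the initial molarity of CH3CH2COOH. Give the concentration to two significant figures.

C₀ = 1.6 × 10^-1 M

[H+] = 10^(-2.86) = 1.38 × 10^-3 M = x
Ka = x²/(C₀ − x) ⇒ C₀ = x + x²/Ka
C₀ = 1.38 × 10^-3 + (1.38 × 10^-3)²/(1.2 × 10^-5) = 1.60 × 10^-1 M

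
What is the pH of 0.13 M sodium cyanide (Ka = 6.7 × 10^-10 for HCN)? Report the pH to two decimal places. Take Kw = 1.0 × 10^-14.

CN- is the conjugate base of the weak acid HCN.
Kb = Kw/Ka = 1.0×10^-14 / 6.7 × 10^-10 = 1.49 × 10^-5
From the ICE table, Kb = [OH-]²/(0.13 − [OH-]) = 1.49 × 10^-5.
Since Kb ≪ C₀, [OH-] ≈ √(Kb·C₀) = 1.39 × 10^-3 M.
([OH-]/C₀ = 1.1% < 5%, so the approximation holds.)
pOH = −log(1.39 × 10^-3) = 2.86; pH = 14.00 − 2.86 = 11.14

pH = 11.14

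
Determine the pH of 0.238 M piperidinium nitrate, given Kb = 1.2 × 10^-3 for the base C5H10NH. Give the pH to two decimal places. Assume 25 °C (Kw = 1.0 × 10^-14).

pH = 5.85

C5H10NH2+ is the conjugate acid of the weak base C5H10NH.
Ka = Kw/Kb = 1.0×10^-14 / 1.2 × 10^-3 = 8.33 × 10^-12
From the ICE table, Ka = x²/(0.238 − x) = 8.33 × 10^-12.
Since Ka ≪ C₀, x ≈ √(Ka·C₀) = 1.41 × 10^-6 M.
Check: 0.00059% ionized — well under 5%, approximation valid.
pH = −log(1.41 × 10^-6) = 5.85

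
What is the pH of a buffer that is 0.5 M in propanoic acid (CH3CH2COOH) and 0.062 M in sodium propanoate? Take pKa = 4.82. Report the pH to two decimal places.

Henderson–Hasselbalch: pH = pKa + log([CH3CH2COO-]/[CH3CH2COOH]) = 4.82 + log(0.062/0.5)
pH = 4.82 + (-0.907) = 3.91

pH = 3.91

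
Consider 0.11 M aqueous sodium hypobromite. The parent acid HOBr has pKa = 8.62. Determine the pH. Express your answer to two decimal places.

pH = 10.83

OBr- is the conjugate base of the weak acid HOBr.
Ka = 10^(−8.62) = 2.40 × 10^-9
Kb = Kw/Ka = 1.0×10^-14 / 2.40 × 10^-9 = 4.17 × 10^-6
Kb = [OH-]²/(0.11 − [OH-]) = 4.17 × 10^-6
Neglecting [OH-] in the denominator: [OH-] = √(4.17 × 10^-6 × 0.11) = 6.77 × 10^-4 M
Check: 0.62% ionized — well under 5%, approximation valid.
pOH = 3.17, so pH = 14.00 − pOH = 10.83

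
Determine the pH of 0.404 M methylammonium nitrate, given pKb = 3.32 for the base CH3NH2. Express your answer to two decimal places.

pH = 5.54

CH3NH3+ is the conjugate acid of the weak base CH3NH2.
Kb = 10^(−3.32) = 4.79 × 10^-4
Ka = Kw/Kb = 1.0×10^-14 / 4.79 × 10^-4 = 2.09 × 10^-11
Ka = x²/(0.404 − x) = 2.09 × 10^-11
Since Ka ≪ C₀, x ≈ √(Ka·C₀) = 2.91 × 10^-6 M.
pH = −log[H+] = −log(2.91 × 10^-6) = 5.54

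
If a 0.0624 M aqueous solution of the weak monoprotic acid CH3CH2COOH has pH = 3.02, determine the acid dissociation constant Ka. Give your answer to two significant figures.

Ka = 1.5 × 10^-5

[H+] = 10^(-3.02) = 9.55 × 10^-4 M
At equilibrium [HA] = 0.0624 − 9.55 × 10^-4 = 6.14 × 10^-2 M
Ka = [H+][A-]/[HA] = (9.55 × 10^-4)² / 6.14 × 10^-2 = 1.5 × 10^-5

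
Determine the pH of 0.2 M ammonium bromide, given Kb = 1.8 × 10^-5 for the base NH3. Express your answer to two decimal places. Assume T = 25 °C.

pH = 4.98

NH4+ is the conjugate acid of the weak base NH3.
Ka = Kw/Kb = 1.0×10^-14 / 1.8 × 10^-5 = 5.56 × 10^-10
Ka = x²/(0.2 − x) = 5.56 × 10^-10
Since Ka ≪ C₀, x ≈ √(Ka·C₀) = 1.05 × 10^-5 M.
(x/C₀ = 0.0053% < 5%, so the approximation holds.)
pH = −log[H+] = −log(1.05 × 10^-5) = 4.98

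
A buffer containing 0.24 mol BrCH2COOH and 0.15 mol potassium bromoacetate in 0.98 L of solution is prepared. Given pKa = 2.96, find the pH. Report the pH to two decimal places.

pH = 2.76

pH = pKa + log([A⁻]/[HA]) = 2.96 + log(0.15/0.24)
pH = 2.96 + (-0.204) = 2.76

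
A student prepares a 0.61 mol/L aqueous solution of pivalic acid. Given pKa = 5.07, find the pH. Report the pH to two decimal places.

(CH3)3CCOOH ⇌ (CH3)3CCOO- + H+
Ka = 10^(−5.07) = 8.51 × 10^-6
Ka = [H+]²/(0.61 − [H+]) = 8.51 × 10^-6
Neglecting [H+] in the denominator: [H+] = √(8.51 × 10^-6 × 0.61) = 2.28 × 10^-3 M
Check: 0.37% ionized — well under 5%, approximation valid.
pH = −log[H+] = −log(2.28 × 10^-3) = 2.64

pH = 2.64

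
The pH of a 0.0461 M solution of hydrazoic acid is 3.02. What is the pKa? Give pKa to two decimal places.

pKa = 4.69

[H+] = 10^(-3.02) = 9.55 × 10^-4 M
At equilibrium [HA] = 0.0461 − 9.55 × 10^-4 = 4.51 × 10^-2 M
Ka = [H+][A-]/[HA] = (9.55 × 10^-4)² / 4.51 × 10^-2 = 2.02 × 10^-5
pKa = -log(2.02 × 10^-5) = 4.69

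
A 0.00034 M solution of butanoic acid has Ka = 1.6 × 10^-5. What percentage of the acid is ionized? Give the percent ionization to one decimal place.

CH3(CH2)2COOH ⇌ CH3(CH2)2COO- + H+; let x = [H+] at equilibrium.
Solve x² + 1.6e-05x − 5.44e-09 = 0 → x = 6.62 × 10^-5 M
Fraction ionized = 6.62 × 10^-5 / 0.00034 = 0.1947 → 19.5%

19.5%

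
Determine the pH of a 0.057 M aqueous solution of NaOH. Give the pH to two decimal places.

pH = 12.76

NaOH is a strong base; [OH-] = 0.057 M.
pOH = -log(0.057) = 1.24
pH = 14.00 - 1.24 = 12.76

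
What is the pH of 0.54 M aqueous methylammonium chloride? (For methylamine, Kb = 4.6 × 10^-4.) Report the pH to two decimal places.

pH = 5.47

CH3NH3+ is the conjugate acid of the weak base CH3NH2.
Ka = Kw/Kb = 1.0×10^-14 / 4.6 × 10^-4 = 2.17 × 10^-11
Ka = [H+]²/(0.54 − [H+]) = 2.17 × 10^-11
Neglecting [H+] in the denominator: [H+] = √(2.17 × 10^-11 × 0.54) = 3.42 × 10^-6 M
([H+]/C₀ = 0.00063% < 5%, so the approximation holds.)
pH = −log(3.42 × 10^-6) = 5.47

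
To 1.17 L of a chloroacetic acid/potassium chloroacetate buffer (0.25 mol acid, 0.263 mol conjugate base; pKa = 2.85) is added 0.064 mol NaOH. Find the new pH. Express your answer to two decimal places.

pH = 3.10

After neutralization: n(ClCH2COOH) = 0.186 mol, n(ClCH2COO-) = 0.327 mol.
pH = pKa + log([A⁻]/[HA]) = 2.85 + log(0.327/0.186) = 2.85 +0.245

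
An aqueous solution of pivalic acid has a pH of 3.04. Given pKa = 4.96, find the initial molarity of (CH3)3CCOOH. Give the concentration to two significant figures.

C₀ = 7.7 × 10^-2 M

[H+] = 10^(-3.04) = 9.12 × 10^-4 M = x
Ka = 10^(−4.96) = 1.10 × 10^-5
Ka = x²/(C₀ − x) ⇒ C₀ = x + x²/Ka
C₀ = 9.12 × 10^-4 + (9.12 × 10^-4)²/(1.10 × 10^-5) = 7.65 × 10^-2 M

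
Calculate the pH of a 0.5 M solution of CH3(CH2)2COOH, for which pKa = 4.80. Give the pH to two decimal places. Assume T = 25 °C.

pH = 2.55

CH3(CH2)2COOH ⇌ CH3(CH2)2COO- + H+
Ka = 10^(−4.80) = 1.58 × 10^-5
Ka = x²/(0.5 − x) = 1.58 × 10^-5
Neglecting x in the denominator: x = √(1.58 × 10^-5 × 0.5) = 2.81 × 10^-3 M
pH = −log[H+] = −log(2.81 × 10^-3) = 2.55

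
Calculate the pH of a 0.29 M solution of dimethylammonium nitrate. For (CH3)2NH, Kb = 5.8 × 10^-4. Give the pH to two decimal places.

(CH3)2NH2+ is the conjugate acid of the weak base (CH3)2NH.
Ka = Kw/Kb = 1.0×10^-14 / 5.8 × 10^-4 = 1.72 × 10^-11
From the ICE table, Ka = [H+]²/(0.29 − [H+]) = 1.72 × 10^-11.
Neglecting [H+] in the denominator: [H+] = √(1.72 × 10^-11 × 0.29) = 2.23 × 10^-6 M
([H+]/C₀ = 0.00077% < 5%, so the approximation holds.)
pH = −log(2.23 × 10^-6) = 5.65

pH = 5.65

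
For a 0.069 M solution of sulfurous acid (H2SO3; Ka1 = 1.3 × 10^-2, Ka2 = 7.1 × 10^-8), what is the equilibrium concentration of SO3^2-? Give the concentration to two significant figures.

7.1 × 10^-8 M

First ionization gives [H+] ≈ [HSO3-] = 2.41 × 10^-2 M.
Second step: Ka2 = [H+][SO3^2-]/[HSO3-] ≈ [SO3^2-] (since [H+] ≈ [HSO3-]).
So [SO3^2-] ≈ Ka2.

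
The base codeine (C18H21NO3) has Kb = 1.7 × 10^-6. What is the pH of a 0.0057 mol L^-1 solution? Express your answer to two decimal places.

pH = 9.99

C18H21NO3 + H2O ⇌ C18H22NO3+ + OH-
Kb = [OH-]²/(0.0057 − [OH-]) = 1.7 × 10^-6
Since Kb ≪ C₀, [OH-] ≈ √(Kb·C₀) = 9.84 × 10^-5 M.
Check: 1.7% ionized — well under 5%, approximation valid.
pOH = −log(9.84 × 10^-5) = 4.01; pH = 14.00 − 4.01 = 9.99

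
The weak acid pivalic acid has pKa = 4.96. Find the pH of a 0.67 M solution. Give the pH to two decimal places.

(CH3)3CCOOH ⇌ (CH3)3CCOO- + H+
Ka = 10^(−4.96) = 1.10 × 10^-5
Ka = [H+]²/(0.67 − [H+]) = 1.10 × 10^-5
Assume [H+] ≪ 0.67: [H+] ≈ √(1.10 × 10^-5 × 0.67) = 2.71 × 10^-3 M
([H+]/C₀ = 0.41% < 5%, so the approximation holds.)
pH = −log[H+] = −log(2.71 × 10^-3) = 2.57

pH = 2.57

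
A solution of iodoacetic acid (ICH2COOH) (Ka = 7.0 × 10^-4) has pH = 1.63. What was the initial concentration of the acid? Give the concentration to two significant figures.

[H+] = 10^(-1.63) = 2.34 × 10^-2 M = x
Ka = x²/(C₀ − x) ⇒ C₀ = x + x²/Ka
C₀ = 2.34 × 10^-2 + (2.34 × 10^-2)²/(7.0 × 10^-4) = 8.06 × 10^-1 M

C₀ = 8.1 × 10^-1 M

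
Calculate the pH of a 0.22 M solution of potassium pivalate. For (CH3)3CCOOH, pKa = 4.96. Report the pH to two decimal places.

pH = 9.15

(CH3)3CCOO- is the conjugate base of the weak acid (CH3)3CCOOH.
Ka = 10^(−4.96) = 1.10 × 10^-5
Kb = Kw/Ka = 1.0×10^-14 / 1.10 × 10^-5 = 9.09 × 10^-10
From the ICE table, Kb = x²/(0.22 − x) = 9.09 × 10^-10.
Since Kb ≪ C₀, x ≈ √(Kb·C₀) = 1.41 × 10^-5 M.
Check: 0.0064% ionized — well under 5%, approximation valid.
pOH = 4.85, so pH = 14.00 − pOH = 9.15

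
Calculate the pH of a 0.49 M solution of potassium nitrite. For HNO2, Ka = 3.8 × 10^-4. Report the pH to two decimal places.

NO2- is the conjugate base of the weak acid HNO2.
Kb = Kw/Ka = 1.0×10^-14 / 3.8 × 10^-4 = 2.63 × 10^-11
Kb = x²/(0.49 − x) = 2.63 × 10^-11
Neglecting x in the denominator: x = √(2.63 × 10^-11 × 0.49) = 3.59 × 10^-6 M
pOH = −log(3.59 × 10^-6) = 5.44; pH = 14.00 − 5.44 = 8.56

pH = 8.56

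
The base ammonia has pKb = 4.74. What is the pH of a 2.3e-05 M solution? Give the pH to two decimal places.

pH = 9.12

NH3 + H2O ⇌ NH4+ + OH-
Kb = 10^(−4.74) = 1.82 × 10^-5
From the ICE table, Kb = x²/(2.3e-05 − x) = 1.82 × 10^-5.
x is not negligible relative to C₀; solve x² + 1.82e-05·x − 4.19e-10 = 0.
x = [−1.82e-05 + √(1.82e-05² + 1.67e-09)]/2 = 1.33 × 10^-5 M
pOH = −log(1.33 × 10^-5) = 4.88; pH = 14.00 − 4.88 = 9.12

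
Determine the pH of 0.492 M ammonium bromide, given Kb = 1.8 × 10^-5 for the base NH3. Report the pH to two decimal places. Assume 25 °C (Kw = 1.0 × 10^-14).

NH4+ is the conjugate acid of the weak base NH3.
Ka = Kw/Kb = 1.0×10^-14 / 1.8 × 10^-5 = 5.56 × 10^-10
From the ICE table, Ka = [H+]²/(0.492 − [H+]) = 5.56 × 10^-10.
Assume [H+] ≪ 0.492: [H+] ≈ √(5.56 × 10^-10 × 0.492) = 1.65 × 10^-5 M
Check: 0.0034% ionized — well under 5%, approximation valid.
pH = −log[H+] = −log(1.65 × 10^-5) = 4.78

pH = 4.78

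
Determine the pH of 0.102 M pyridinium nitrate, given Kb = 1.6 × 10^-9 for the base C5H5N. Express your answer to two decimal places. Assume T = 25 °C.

pH = 3.10

C5H5NH+ is the conjugate acid of the weak base C5H5N.
Ka = Kw/Kb = 1.0×10^-14 / 1.6 × 10^-9 = 6.25 × 10^-6
Ka = x²/(0.102 − x) = 6.25 × 10^-6
Assume x ≪ 0.102: x ≈ √(6.25 × 10^-6 × 0.102) = 7.98 × 10^-4 M
pH = −log(7.98 × 10^-4) = 3.10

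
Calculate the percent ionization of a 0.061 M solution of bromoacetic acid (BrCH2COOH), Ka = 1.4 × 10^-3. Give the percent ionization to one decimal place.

BrCH2COOH ⇌ BrCH2COO- + H+; let x = [H+] at equilibrium.
Ka = x²/(C₀ − x); solving the quadratic gives x = 8.57 × 10^-3 M.
Fraction ionized = 8.57 × 10^-3 / 0.061 = 0.1405 → 14.0%

14.0%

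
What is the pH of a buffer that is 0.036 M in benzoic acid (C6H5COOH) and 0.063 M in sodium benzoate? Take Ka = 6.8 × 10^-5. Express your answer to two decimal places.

pH = 4.41

pKa = −log(6.8 × 10^-5) = 4.167
Henderson–Hasselbalch: pH = pKa + log([C6H5COO-]/[C6H5COOH]) = 4.167 + log(0.063/0.036)
pH = 4.167 + (+0.243) = 4.41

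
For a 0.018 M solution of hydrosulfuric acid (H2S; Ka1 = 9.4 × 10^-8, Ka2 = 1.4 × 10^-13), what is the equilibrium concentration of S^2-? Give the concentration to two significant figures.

First ionization gives [H+] ≈ [HS-] = 4.11 × 10^-5 M.
Second step: Ka2 = [H+][S^2-]/[HS-] ≈ [S^2-] (since [H+] ≈ [HS-]).
So [S^2-] ≈ Ka2.

1.4 × 10^-13 M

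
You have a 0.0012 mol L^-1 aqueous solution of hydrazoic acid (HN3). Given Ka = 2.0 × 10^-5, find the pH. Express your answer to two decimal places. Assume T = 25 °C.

HN3 ⇌ N3- + H+
Ka = x²/(0.0012 − x) = 2.0 × 10^-5
Here C₀/Ka ≈ 60, so the small-x approximation fails. Use the quadratic:
x = [−2e-05 + √(2e-05² + 9.6e-08)]/2 = 1.45 × 10^-4 M
pH = −log[H+] = −log(1.45 × 10^-4) = 3.84

pH = 3.84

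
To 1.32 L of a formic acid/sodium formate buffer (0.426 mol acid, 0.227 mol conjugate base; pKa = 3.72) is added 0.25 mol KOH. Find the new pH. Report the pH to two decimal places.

After neutralization: n(HCOOH) = 0.176 mol, n(HCOO-) = 0.477 mol.
pH = pKa + log(n_HCOO-/n_HCOOH) = 3.72 + log(0.477/0.176) = 3.72 + (+0.433)

pH = 4.15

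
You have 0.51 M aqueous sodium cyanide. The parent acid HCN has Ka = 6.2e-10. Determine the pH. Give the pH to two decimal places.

pH = 11.46

CN- is the conjugate base of the weak acid HCN.
Kb = Kw/Ka = 1.0×10^-14 / 6.2 × 10^-10 = 1.61 × 10^-5
From the ICE table, Kb = x²/(0.51 − x) = 1.61 × 10^-5.
Assume x ≪ 0.51: x ≈ √(1.61 × 10^-5 × 0.51) = 2.87 × 10^-3 M
pOH = −log(2.87 × 10^-3) = 2.54; pH = 14.00 − 2.54 = 11.46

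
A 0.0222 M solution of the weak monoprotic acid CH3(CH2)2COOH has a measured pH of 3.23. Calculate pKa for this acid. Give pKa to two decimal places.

[H+] = 10^(-3.23) = 5.89 × 10^-4 M
At equilibrium [HA] = 0.0222 − 5.89 × 10^-4 = 2.16 × 10^-2 M
Ka = [H+][A-]/[HA] = (5.89 × 10^-4)² / 2.16 × 10^-2 = 1.61 × 10^-5
pKa = -log(1.61 × 10^-5) = 4.79

pKa = 4.79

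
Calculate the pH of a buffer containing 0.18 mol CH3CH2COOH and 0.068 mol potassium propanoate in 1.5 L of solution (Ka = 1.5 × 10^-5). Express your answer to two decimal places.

pH = 4.40

pKa = −log(1.5 × 10^-5) = 4.824
Using pH = pKa + log([base]/[acid]) with [base]/[acid] = 0.068/0.18:
pH = 4.824 + (-0.423) = 4.40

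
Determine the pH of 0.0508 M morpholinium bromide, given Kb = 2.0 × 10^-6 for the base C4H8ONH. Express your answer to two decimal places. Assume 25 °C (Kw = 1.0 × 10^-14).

pH = 4.80

C4H8ONH2+ is the conjugate acid of the weak base C4H8ONH.
Ka = Kw/Kb = 1.0×10^-14 / 2.0 × 10^-6 = 5.00 × 10^-9
Ka = x²/(0.0508 − x) = 5.00 × 10^-9
Neglecting x in the denominator: x = √(5.00 × 10^-9 × 0.0508) = 1.59 × 10^-5 M
pH = −log[H+] = −log(1.59 × 10^-5) = 4.80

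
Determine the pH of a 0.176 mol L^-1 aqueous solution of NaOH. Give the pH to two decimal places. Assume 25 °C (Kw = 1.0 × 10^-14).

pH = 13.25

NaOH is a strong base; [OH-] = 0.176 M.
pOH = -log(0.176) = 0.75
pH = 14.00 - 0.75 = 13.25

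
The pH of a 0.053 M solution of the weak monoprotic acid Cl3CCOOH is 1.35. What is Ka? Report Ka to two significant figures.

Ka = 2.4 × 10^-1

[H+] = 10^(-1.35) = 4.47 × 10^-2 M
At equilibrium [HA] = 0.053 − 4.47 × 10^-2 = 8.30 × 10^-3 M
Ka = [H+][A-]/[HA] = (4.47 × 10^-2)² / 8.30 × 10^-3 = 2.4 × 10^-1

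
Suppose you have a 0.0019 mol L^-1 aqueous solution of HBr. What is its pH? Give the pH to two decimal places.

pH = 2.72

HBr is a strong acid and dissociates completely, so [H+] = 0.0019 M.
pH = -log(0.0019) = 2.72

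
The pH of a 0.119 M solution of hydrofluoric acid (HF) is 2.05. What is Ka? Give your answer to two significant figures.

[H+] = 10^(-2.05) = 8.91 × 10^-3 M
At equilibrium [HA] = 0.119 − 8.91 × 10^-3 = 1.10 × 10^-1 M
Ka = [H+][A-]/[HA] = (8.91 × 10^-3)² / 1.10 × 10^-1 = 7.2 × 10^-4

Ka = 7.2 × 10^-4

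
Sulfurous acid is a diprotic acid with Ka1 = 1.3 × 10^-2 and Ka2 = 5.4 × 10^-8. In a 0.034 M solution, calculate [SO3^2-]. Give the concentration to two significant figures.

First ionization gives [H+] ≈ [HSO3-] = 1.55 × 10^-2 M.
Second step: Ka2 = [H+][SO3^2-]/[HSO3-] ≈ [SO3^2-] (since [H+] ≈ [HSO3-]).
So [SO3^2-] ≈ Ka2.

5.4 × 10^-8 M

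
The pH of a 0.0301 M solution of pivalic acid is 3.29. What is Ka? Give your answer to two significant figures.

Ka = 8.9 × 10^-6

[H+] = 10^(-3.29) = 5.13 × 10^-4 M
At equilibrium [HA] = 0.0301 − 5.13 × 10^-4 = 2.96 × 10^-2 M
Ka = [H+][A-]/[HA] = (5.13 × 10^-4)² / 2.96 × 10^-2 = 8.9 × 10^-6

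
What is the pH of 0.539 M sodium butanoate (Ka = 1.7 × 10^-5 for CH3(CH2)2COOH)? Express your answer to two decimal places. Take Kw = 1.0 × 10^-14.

CH3(CH2)2COO- is the conjugate base of the weak acid CH3(CH2)2COOH.
Kb = Kw/Ka = 1.0×10^-14 / 1.7 × 10^-5 = 5.88 × 10^-10
Kb = x²/(0.539 − x) = 5.88 × 10^-10
Neglecting x in the denominator: x = √(5.88 × 10^-10 × 0.539) = 1.78 × 10^-5 M
pOH = −log(1.78 × 10^-5) = 4.75; pH = 14.00 − 4.75 = 9.25

pH = 9.25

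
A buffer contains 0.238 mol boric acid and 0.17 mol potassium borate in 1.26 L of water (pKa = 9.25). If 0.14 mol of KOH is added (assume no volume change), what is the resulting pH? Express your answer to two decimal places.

OH- converts B(OH)3 to B(OH)4-: B(OH)3 → 0.098 mol, B(OH)4- → 0.31 mol.
pH = pKa + log(n_B(OH)4-/n_B(OH)3) = 9.25 + log(0.31/0.098) = 9.25 + (+0.500)

pH = 9.75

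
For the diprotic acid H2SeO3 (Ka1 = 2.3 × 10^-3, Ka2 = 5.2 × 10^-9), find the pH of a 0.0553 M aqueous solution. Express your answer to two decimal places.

pH = 1.99

Ka1 ≫ Ka2, so treat the first dissociation as the only significant source of H+.
Ka1 = x²/(0.0553 − x) = 2.3 × 10^-3
Solving the quadratic: x = (−Ka1 + √(Ka1² + 4·Ka1·C₀))/2 = 1.02 × 10^-2 M
pH = −log(1.02 × 10^-2) = 1.99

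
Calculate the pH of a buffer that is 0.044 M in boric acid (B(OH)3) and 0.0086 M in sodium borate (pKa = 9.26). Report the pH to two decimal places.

pH = 8.55

Henderson–Hasselbalch: pH = pKa + log([B(OH)4-]/[B(OH)3]) = 9.26 + log(0.0086/0.044)
pH = 9.26 + (-0.709) = 8.55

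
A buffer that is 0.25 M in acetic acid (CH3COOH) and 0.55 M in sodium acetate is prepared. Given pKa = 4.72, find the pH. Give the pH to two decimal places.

Using pH = pKa + log([base]/[acid]) with [base]/[acid] = 0.55/0.25:
pH = 4.72 + (+0.342) = 5.06

pH = 5.06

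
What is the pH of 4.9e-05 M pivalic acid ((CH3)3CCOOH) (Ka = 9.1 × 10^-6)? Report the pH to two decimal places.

(CH3)3CCOOH ⇌ (CH3)3CCOO- + H+
Ka = x²/(4.9e-05 − x) = 9.1 × 10^-6
x is not negligible relative to C₀; solve x² + 9.1e-06·x − 4.46e-10 = 0.
x = (−Ka + √(Ka² + 4·Ka·C₀))/2 = 1.71 × 10^-5 M
pH = −log(1.71 × 10^-5) = 4.77

pH = 4.77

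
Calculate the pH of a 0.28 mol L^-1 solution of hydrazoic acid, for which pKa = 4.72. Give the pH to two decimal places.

HN3 ⇌ N3- + H+
Ka = 10^(−4.72) = 1.91 × 10^-5
From the ICE table, Ka = x²/(0.28 − x) = 1.91 × 10^-5.
Neglecting x in the denominator: x = √(1.91 × 10^-5 × 0.28) = 2.31 × 10^-3 M
pH = −log[H+] = −log(2.31 × 10^-3) = 2.64

pH = 2.64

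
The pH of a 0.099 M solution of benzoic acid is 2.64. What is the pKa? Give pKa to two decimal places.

pKa = 4.27

[H+] = 10^(-2.64) = 2.29 × 10^-3 M
At equilibrium [HA] = 0.099 − 2.29 × 10^-3 = 9.67 × 10^-2 M
Ka = [H+][A-]/[HA] = (2.29 × 10^-3)² / 9.67 × 10^-2 = 5.42 × 10^-5
pKa = -log(5.42 × 10^-5) = 4.27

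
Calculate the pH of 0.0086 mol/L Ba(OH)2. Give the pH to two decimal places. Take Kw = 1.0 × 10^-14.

pH = 12.24

Ba(OH)2 is a strong base (each formula unit releases 2 OH-); [OH-] = 0.0172 M.
pOH = -log(0.0172) = 1.76
pH = 14.00 - 1.76 = 12.24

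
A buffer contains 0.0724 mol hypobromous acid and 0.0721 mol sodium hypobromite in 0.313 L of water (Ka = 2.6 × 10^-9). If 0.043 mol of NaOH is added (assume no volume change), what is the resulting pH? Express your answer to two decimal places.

pH = 9.18

OH- converts HOBr to OBr-: HOBr → 0.0294 mol, OBr- → 0.115 mol.
pKa = −log(2.6 × 10^-9) = 8.585
pH = pKa + log([A⁻]/[HA]) = 8.585 + log(0.115/0.0294) = 8.585 +0.592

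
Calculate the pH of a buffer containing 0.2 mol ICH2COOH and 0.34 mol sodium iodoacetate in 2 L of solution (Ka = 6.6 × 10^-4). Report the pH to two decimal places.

pH = 3.41

pKa = −log(6.6 × 10^-4) = 3.180
Using pH = pKa + log([base]/[acid]) with [base]/[acid] = 0.34/0.2:
pH = 3.180 + (+0.230) = 3.41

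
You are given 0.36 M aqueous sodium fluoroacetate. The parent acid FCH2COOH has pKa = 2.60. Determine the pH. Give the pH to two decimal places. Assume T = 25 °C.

pH = 8.08

FCH2COO- is the conjugate base of the weak acid FCH2COOH.
Ka = 10^(−2.60) = 2.51 × 10^-3
Kb = Kw/Ka = 1.0×10^-14 / 2.51 × 10^-3 = 3.98 × 10^-12
From the ICE table, Kb = [OH-]²/(0.36 − [OH-]) = 3.98 × 10^-12.
Neglecting [OH-] in the denominator: [OH-] = √(3.98 × 10^-12 × 0.36) = 1.20 × 10^-6 M
Check: 0.00033% ionized — well under 5%, approximation valid.
pOH = 5.92, so pH = 14.00 − pOH = 8.08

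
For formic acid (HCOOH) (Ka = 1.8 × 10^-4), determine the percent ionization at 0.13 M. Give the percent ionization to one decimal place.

3.7%

HCOOH ⇌ HCOO- + H+; let x = [H+] at equilibrium.
x ≈ √(Ka·C₀) = √(1.8 × 10^-4 × 0.13) = 4.84 × 10^-3 M
% ionization = x/C₀ × 100% = 4.84 × 10^-3/0.13 × 100% = 3.7%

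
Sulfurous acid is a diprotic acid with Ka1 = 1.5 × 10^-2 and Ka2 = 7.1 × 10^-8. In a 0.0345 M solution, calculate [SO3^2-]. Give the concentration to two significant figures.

First ionization gives [H+] ≈ [HSO3-] = 1.65 × 10^-2 M.
Second step: Ka2 = [H+][SO3^2-]/[HSO3-] ≈ [SO3^2-] (since [H+] ≈ [HSO3-]).
So [SO3^2-] ≈ Ka2.

7.1 × 10^-8 M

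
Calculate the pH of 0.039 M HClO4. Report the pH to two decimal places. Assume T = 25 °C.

HClO4 is a strong acid and dissociates completely, so [H+] = 0.039 M.
pH = -log(0.039) = 1.41

pH = 1.41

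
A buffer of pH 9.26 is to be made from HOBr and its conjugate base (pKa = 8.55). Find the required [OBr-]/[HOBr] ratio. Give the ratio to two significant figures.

pH = pKa + log(r) ⇒ log(r) = 9.26 − 8.55 = +0.71
r = [OBr-]/[HOBr] = 10^(+0.71) = 5.13

ratio = 5.1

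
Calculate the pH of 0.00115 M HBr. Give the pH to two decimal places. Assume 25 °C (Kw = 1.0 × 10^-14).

HBr is a strong acid and dissociates completely, so [H+] = 0.00115 M.
pH = -log(0.00115) = 2.94

pH = 2.94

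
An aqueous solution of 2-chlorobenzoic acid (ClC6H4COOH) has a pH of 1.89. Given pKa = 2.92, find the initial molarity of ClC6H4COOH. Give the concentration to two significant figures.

[H+] = 10^(-1.89) = 1.29 × 10^-2 M = x
Ka = 10^(−2.92) = 1.20 × 10^-3
Ka = x²/(C₀ − x) ⇒ C₀ = x + x²/Ka
C₀ = 1.29 × 10^-2 + (1.29 × 10^-2)²/(1.20 × 10^-3) = 1.52 × 10^-1 M

C₀ = 1.5 × 10^-1 M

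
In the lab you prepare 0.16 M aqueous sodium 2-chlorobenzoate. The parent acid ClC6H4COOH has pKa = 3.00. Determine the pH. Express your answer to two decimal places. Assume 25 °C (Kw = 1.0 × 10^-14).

ClC6H4COO- is the conjugate base of the weak acid ClC6H4COOH.
Ka = 10^(−3.00) = 1.00 × 10^-3
Kb = Kw/Ka = 1.0×10^-14 / 1.00 × 10^-3 = 1.00 × 10^-11
Kb = x²/(0.16 − x) = 1.00 × 10^-11
Assume x ≪ 0.16: x ≈ √(1.00 × 10^-11 × 0.16) = 1.26 × 10^-6 M
pOH = 5.90, so pH = 14.00 − pOH = 8.10

pH = 8.10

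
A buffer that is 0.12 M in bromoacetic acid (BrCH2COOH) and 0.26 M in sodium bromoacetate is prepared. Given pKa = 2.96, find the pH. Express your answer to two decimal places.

pH = 3.30

Using pH = pKa + log([base]/[acid]) with [base]/[acid] = 0.26/0.12:
pH = 2.96 + (+0.336) = 3.30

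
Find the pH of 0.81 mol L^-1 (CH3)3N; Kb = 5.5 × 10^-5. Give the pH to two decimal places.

pH = 11.82

(CH3)3N + H2O ⇌ (CH3)3NH+ + OH-
Kb = [OH-]²/(0.81 − [OH-]) = 5.5 × 10^-5
Neglecting [OH-] in the denominator: [OH-] = √(5.5 × 10^-5 × 0.81) = 6.67 × 10^-3 M
pOH = −log(6.67 × 10^-3) = 2.18; pH = 14.00 − 2.18 = 11.82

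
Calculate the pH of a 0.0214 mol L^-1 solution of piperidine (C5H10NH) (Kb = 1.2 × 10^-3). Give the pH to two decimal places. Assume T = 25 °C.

C5H10NH + H2O ⇌ C5H10NH2+ + OH-
Kb = x²/(0.0214 − x) = 1.2 × 10^-3
x is not negligible relative to C₀; solve x² + 0.0012·x − 2.57e-05 = 0.
x = [−0.0012 + √(0.0012² + 0.000103)]/2 = 4.50 × 10^-3 M
pOH = 2.35, so pH = 14.00 − pOH = 11.65

pH = 11.65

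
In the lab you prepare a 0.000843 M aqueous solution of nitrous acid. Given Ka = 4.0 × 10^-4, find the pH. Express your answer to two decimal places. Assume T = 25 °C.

pH = 3.38

HNO2 ⇌ NO2- + H+
Ka = x²/(0.000843 − x) = 4.0 × 10^-4
Here C₀/Ka ≈ 2.11, so the small-x approximation fails. Use the quadratic:
x = (−Ka + √(Ka² + 4·Ka·C₀))/2 = 4.14 × 10^-4 M
pH = −log(4.14 × 10^-4) = 3.38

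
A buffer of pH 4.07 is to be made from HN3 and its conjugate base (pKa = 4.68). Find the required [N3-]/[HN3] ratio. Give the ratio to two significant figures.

pH = pKa + log(r) ⇒ log(r) = 4.07 − 4.68 = -0.61
r = [N3-]/[HN3] = 10^(-0.61) = 0.245

ratio = 0.25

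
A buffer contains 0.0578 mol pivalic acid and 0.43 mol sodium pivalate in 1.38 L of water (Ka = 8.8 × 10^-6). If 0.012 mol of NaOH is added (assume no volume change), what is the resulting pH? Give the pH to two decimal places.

After neutralization: n((CH3)3CCOOH) = 0.0458 mol, n((CH3)3CCOO-) = 0.442 mol.
pKa = −log(8.8 × 10^-6) = 5.056
pH = pKa + log(n_(CH3)3CCOO-/n_(CH3)3CCOOH) = 5.056 + log(0.442/0.0458) = 5.056 + (+0.985)

pH = 6.04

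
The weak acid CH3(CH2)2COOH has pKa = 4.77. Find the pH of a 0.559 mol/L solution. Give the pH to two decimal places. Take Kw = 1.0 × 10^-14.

CH3(CH2)2COOH ⇌ CH3(CH2)2COO- + H+
Ka = 10^(−4.77) = 1.70 × 10^-5
Ka = [H+]²/(0.559 − [H+]) = 1.70 × 10^-5
Neglecting [H+] in the denominator: [H+] = √(1.70 × 10^-5 × 0.559) = 3.08 × 10^-3 M
Check: 0.55% ionized — well under 5%, approximation valid.
pH = −log(3.08 × 10^-3) = 2.51

pH = 2.51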